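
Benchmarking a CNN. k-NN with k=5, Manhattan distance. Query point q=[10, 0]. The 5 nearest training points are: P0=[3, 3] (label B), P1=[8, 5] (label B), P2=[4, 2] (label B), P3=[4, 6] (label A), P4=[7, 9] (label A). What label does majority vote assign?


d(q,P0) = 10  (label B)
d(q,P1) = 7  (label B)
d(q,P2) = 8  (label B)
d(q,P3) = 12  (label A)
d(q,P4) = 12  (label A)
Votes: A=2, B=3
Majority → B

B


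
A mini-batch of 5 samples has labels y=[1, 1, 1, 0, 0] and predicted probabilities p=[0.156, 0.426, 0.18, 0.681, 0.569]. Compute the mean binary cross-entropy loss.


L[0] = -ln(0.156) = 1.8579
L[1] = -ln(0.426) = 0.8533
L[2] = -ln(0.18) = 1.7148
L[3] = -ln(1-0.681) = -ln(0.319) = 1.1426
L[4] = -ln(1-0.569) = -ln(0.431) = 0.8416
mean = (1.8579 + 0.8533 + 1.7148 + 1.1426 + 0.8416)/5 = 1.282

1.282


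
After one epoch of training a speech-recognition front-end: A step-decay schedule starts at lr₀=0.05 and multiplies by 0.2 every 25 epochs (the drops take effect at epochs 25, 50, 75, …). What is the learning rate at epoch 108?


n_drops = ⌊108/25⌋ = 4
lr = 0.05·0.2^4 = 0.05·0.0016 = 0.00008

0.00008


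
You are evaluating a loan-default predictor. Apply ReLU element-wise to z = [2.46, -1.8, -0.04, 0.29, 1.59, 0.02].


ReLU(2.46) = max(0, 2.46) = 2.46
ReLU(-1.8) = max(0, -1.8) = 0.0
ReLU(-0.04) = max(0, -0.04) = 0.0
ReLU(0.29) = max(0, 0.29) = 0.29
ReLU(1.59) = max(0, 1.59) = 1.59
ReLU(0.02) = max(0, 0.02) = 0.02
result = [2.46, 0.0, 0.0, 0.29, 1.59, 0.02]

[2.46, 0.0, 0.0, 0.29, 1.59, 0.02]


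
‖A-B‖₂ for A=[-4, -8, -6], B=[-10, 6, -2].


d = √((-4+ 10)² + (-8-6)² + (-6+ 2)²)
  = √(36 + 196 + 16)
  = √248 = 15.748

15.748


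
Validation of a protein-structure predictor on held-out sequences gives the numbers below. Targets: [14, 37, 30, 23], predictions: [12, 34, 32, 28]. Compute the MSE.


Squared errors: (14-12)²=4, (37-34)²=9, (30-32)²=4, (23-28)²=25
Sum = 42
MSE = 42/4 = 21/2

21/2


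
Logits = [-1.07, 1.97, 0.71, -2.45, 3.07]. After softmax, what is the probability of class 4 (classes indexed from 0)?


Exponentials: e^-1.07=0.343, e^1.97=7.1707, e^0.71=2.034, e^-2.45=0.0863, e^3.07=21.5419
Sum = 31.1759
Softmax = [0.011, 0.23, 0.0652, 0.0028, 0.691]
p[4] = 21.5419/31.1759 = 0.691

0.691


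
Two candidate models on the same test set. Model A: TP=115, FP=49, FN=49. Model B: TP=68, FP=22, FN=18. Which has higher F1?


Model A: P=115/164=0.7012, R=115/164=0.7012, F1=2PR/(P+R)=2TP/(2TP+FP+FN)=230/328=0.7012
Model B: P=68/90=0.7556, R=68/86=0.7907, F1=2PR/(P+R)=2TP/(2TP+FP+FN)=136/176=0.7727
0.7012 < 0.7727 → Model B

Model B


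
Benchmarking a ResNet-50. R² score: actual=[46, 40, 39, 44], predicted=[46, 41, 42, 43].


ȳ = 42.25
SS_res = Σ(y-ŷ)² = 11
SS_tot = Σ(y-ȳ)² = 32.75
R² = 1 - SS_res/SS_tot = 1 - 0.3359 = 0.6641

0.6641


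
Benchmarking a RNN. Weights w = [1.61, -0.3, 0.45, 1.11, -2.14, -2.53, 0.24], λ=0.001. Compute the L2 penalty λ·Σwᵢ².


‖w‖₂² = (1.61)² + (-0.3)² + (0.45)² + (1.11)² + (-2.14)² + (-2.53)² + (0.24)²
     = 2.5921 + 0.09 + 0.2025 + 1.2321 + 4.5796 + 6.4009 + 0.0576
     = 15.1548
λ·‖w‖₂² = 0.001·15.1548 = 0.015155

0.015155


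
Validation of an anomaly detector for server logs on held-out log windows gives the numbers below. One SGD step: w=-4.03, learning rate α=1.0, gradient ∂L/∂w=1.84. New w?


w_new = w - α·∇
= -4.03 - 1.0·1.84
= -4.03 - 1.84
= -5.87

-5.87


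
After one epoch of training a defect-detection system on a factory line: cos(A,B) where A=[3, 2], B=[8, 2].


A·B = 3·8 + 2·2 = 28
‖A‖ = √13 = 3.6056, ‖B‖ = √68 = 8.2462
cos = 28/(√13·√68) = 28/√884 = 0.9417

0.9417


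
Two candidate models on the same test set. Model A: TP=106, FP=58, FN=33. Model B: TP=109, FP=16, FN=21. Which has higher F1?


Model A: P=106/164=0.6463, R=106/139=0.7626, F1=2PR/(P+R)=2TP/(2TP+FP+FN)=212/303=0.6997
Model B: P=109/125=0.872, R=109/130=0.8385, F1=2PR/(P+R)=2TP/(2TP+FP+FN)=218/255=0.8549
0.6997 < 0.8549 → Model B

Model B


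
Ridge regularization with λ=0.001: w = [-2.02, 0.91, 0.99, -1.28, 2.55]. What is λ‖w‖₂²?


‖w‖₂² = (-2.02)² + (0.91)² + (0.99)² + (-1.28)² + (2.55)²
     = 4.0804 + 0.8281 + 0.9801 + 1.6384 + 6.5025
     = 14.0295
λ·‖w‖₂² = 0.001·14.0295 = 0.01403

0.01403


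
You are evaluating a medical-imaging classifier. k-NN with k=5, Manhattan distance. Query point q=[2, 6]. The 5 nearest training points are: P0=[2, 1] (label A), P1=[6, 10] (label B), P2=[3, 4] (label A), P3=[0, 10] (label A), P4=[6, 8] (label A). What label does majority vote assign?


d(q,P0) = 5  (label A)
d(q,P1) = 8  (label B)
d(q,P2) = 3  (label A)
d(q,P3) = 6  (label A)
d(q,P4) = 6  (label A)
Votes: A=4, B=1
Majority → A

A


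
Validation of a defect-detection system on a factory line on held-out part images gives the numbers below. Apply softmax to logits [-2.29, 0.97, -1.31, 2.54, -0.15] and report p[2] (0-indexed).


Exponentials: e^-2.29=0.1013, e^0.97=2.6379, e^-1.31=0.2698, e^2.54=12.6797, e^-0.15=0.8607
Sum = 16.5494
Softmax = [0.0061, 0.1594, 0.0163, 0.7662, 0.052]
p[2] = 0.2698/16.5494 = 0.0163

0.0163


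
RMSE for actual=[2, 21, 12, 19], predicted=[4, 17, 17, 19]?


MSE = 45/4 = 11.25
RMSE = √(45/4) = 3.3541

3.3541


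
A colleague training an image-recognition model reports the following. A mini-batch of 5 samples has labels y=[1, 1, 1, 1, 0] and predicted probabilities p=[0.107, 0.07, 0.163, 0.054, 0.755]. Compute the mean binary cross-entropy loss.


L[0] = -ln(0.107) = 2.2349
L[1] = -ln(0.07) = 2.6593
L[2] = -ln(0.163) = 1.814
L[3] = -ln(0.054) = 2.9188
L[4] = -ln(1-0.755) = -ln(0.245) = 1.4065
mean = (2.2349 + 2.6593 + 1.814 + 2.9188 + 1.4065)/5 = 2.2067

2.2067


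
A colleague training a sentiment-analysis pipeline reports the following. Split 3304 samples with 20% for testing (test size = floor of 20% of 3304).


Test = ⌊3304·20/100⌋ = 660
Train = 3304 - 660 = 2644

Train: 2644, Test: 660


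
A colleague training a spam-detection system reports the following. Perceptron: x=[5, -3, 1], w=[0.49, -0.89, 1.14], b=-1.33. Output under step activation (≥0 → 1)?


z = (5)·(0.49) + (-3)·(-0.89) + (1)·(1.14) - 1.33
  = 4.93
step(z) = 1 (z≥0)

1


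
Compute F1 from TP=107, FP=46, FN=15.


Precision = 107/153 = 0.6993
Recall = 107/122 = 0.877
F1 = 2·P·R/(P+R) = 2·TP/(2·TP+FP+FN) = 214/(214+46+15) = 214/275 = 0.7782

0.7782


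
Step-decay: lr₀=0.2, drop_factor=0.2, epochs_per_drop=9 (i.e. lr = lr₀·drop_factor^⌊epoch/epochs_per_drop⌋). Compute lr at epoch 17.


n_drops = ⌊17/9⌋ = 1
lr = 0.2·0.2^1 = 0.2·0.2 = 0.04

0.04


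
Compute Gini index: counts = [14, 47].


Probabilities: [14/61, 47/61] ≈ [0.2295, 0.7705]
Σpᵢ² = (196 + 2209)/61² = 2405/3721
Gini = 1 - Σpᵢ² = 1 - 2405/3721 = 0.3537

0.3537


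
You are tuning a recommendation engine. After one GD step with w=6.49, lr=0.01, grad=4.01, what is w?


w_new = w - α·∇
= 6.49 - 0.01·4.01
= 6.49 - 0.0401
= 6.4499

6.4499


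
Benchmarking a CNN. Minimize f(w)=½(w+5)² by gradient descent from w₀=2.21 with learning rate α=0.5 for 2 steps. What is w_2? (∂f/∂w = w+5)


step 1: grad = 2.21+5 = 7.21; w = 2.21 - 0.5·(7.21) = -1.395
step 2: grad = -1.395+5 = 3.605; w = -1.395 - 0.5·(3.605) = -3.1975

-3.1975


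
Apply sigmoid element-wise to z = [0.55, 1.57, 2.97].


σ(0.55) = 1/(1+e^-0.55) = 0.6341
σ(1.57) = 1/(1+e^-1.57) = 0.8278
σ(2.97) = 1/(1+e^-2.97) = 0.9512
result = [0.6341, 0.8278, 0.9512]

[0.6341, 0.8278, 0.9512]


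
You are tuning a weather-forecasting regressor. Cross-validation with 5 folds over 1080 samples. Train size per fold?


Fold size = 1080/5 = 216
Training per fold = 1080 - 216 = 864

864


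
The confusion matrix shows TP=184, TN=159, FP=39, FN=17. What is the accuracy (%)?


Accuracy = (TP+TN)/(TP+TN+FP+FN)
= (184+159)/(399)
= 343/399 = 85.96%

85.96%


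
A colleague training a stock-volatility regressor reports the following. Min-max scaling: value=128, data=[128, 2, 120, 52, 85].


min=2, max=128
(128-2)/(128-2) = 126/126 = 1.0

1.0


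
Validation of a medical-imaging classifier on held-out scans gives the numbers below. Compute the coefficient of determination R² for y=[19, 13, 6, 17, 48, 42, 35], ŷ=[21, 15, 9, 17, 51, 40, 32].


ȳ = 25.7143
SS_res = Σ(y-ŷ)² = 39
SS_tot = Σ(y-ȳ)² = 1519.43
R² = 1 - SS_res/SS_tot = 1 - 0.0257 = 0.9743

0.9743


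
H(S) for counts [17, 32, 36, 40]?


Probabilities: [17/125, 32/125, 36/125, 40/125] ≈ [0.136, 0.256, 0.288, 0.32]
H = -((17/125)·log₂(17/125) + (32/125)·log₂(32/125) + (36/125)·log₂(36/125) + (40/125)·log₂(40/125))
  = 1.9379 bits

1.9379 bits


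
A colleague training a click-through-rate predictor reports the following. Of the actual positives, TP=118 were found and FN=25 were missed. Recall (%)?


Recall = TP/(TP+FN)
= 118/(118+25)
= 118/143 = 82.52%

82.52%


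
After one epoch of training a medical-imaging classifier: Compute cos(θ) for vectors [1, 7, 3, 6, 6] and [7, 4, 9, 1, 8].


A·B = 1·7 + 7·4 + 3·9 + 6·1 + 6·8 = 116
‖A‖ = √131 = 11.4455, ‖B‖ = √211 = 14.5258
cos = 116/(√131·√211) = 116/√27641 = 0.6977

0.6977


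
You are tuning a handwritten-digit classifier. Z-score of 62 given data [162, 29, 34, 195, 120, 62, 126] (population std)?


μ = 104, σ = 59.3705
z = (62 - 104)/59.3705 = -0.7074

-0.7074


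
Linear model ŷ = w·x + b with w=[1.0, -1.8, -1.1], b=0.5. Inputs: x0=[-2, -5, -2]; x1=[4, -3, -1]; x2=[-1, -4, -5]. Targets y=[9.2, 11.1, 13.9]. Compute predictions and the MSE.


ŷ0 = (1.0)·(-2) + (-1.8)·(-5) + (-1.1)·(-2) + 0.5 = 9.7
ŷ1 = (1.0)·(4) + (-1.8)·(-3) + (-1.1)·(-1) + 0.5 = 11.0
ŷ2 = (1.0)·(-1) + (-1.8)·(-4) + (-1.1)·(-5) + 0.5 = 12.2
errors² = [0.25, 0.01, 2.89]
MSE = 3.1500/3 = 1.05

1.05


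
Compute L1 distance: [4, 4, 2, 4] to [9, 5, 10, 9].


d = |4-9| + |4-5| + |2-10| + |4-9|
  = 5 + 1 + 8 + 5
  = 19

19


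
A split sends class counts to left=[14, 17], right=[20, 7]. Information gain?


Parent = [34, 24], H_parent = 0.9784
H_left = 0.9932 (n=31), H_right = 0.8256 (n=27)
H_children = (31/58)·0.9932 + (27/58)·0.8256 = 0.9152
IG = 0.9784 - 0.9152 = 0.0632

0.0632


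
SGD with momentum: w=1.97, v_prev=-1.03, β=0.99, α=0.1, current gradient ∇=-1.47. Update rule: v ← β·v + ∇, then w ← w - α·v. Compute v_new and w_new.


v_new = 0.99·-1.03 - 1.47 = -1.0197 - 1.47 = -2.4897
w_new = 1.97 - 0.1·-2.4897 = 1.97 + 0.24897 = 2.21897

v_new=-2.4897, w_new=2.21897


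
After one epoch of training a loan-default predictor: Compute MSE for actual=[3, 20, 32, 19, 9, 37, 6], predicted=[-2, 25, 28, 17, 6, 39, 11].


Squared errors: (3+ 2)²=25, (20-25)²=25, (32-28)²=16, (19-17)²=4, (9-6)²=9, (37-39)²=4, (6-11)²=25
Sum = 108
MSE = 108/7 = 108/7

108/7


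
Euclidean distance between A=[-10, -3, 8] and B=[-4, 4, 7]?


d = √((-10+ 4)² + (-3-4)² + (8-7)²)
  = √(36 + 49 + 1)
  = √86 = 9.2736

9.2736


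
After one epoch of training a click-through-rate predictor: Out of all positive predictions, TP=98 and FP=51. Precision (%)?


Precision = TP/(TP+FP)
= 98/(98+51)
= 98/149 = 65.77%

65.77%


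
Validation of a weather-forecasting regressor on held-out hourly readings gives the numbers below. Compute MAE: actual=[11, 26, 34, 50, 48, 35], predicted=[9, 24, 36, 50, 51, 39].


Absolute errors: |11-9|=2, |26-24|=2, |34-36|=2, |50-50|=0, |48-51|=3, |35-39|=4
Sum = 13
MAE = 13/6 = 13/6

13/6


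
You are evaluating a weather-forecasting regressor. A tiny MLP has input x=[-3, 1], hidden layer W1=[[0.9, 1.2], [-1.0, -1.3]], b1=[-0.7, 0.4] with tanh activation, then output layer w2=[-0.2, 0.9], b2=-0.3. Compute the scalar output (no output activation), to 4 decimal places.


z1[0] = (0.9)·(-3) + (1.2)·(1) - 0.7 = -2.2
z1[1] = (-1.0)·(-3) + (-1.3)·(1) + 0.4 = 2.1
h = tanh(z1) = [-0.9757, 0.9705]
output = (-0.2)·(-0.9757) + (0.9)·(0.9705) - 0.3 = 0.7686

0.7686


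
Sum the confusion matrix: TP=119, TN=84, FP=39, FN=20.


Total = TP + TN + FP + FN
= 119 + 84 + 39 + 20
= 262
(Predicted positive: 158, predicted negative: 104)

262


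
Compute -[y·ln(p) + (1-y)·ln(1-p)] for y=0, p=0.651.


BCE = -[y·ln(p) + (1-y)·ln(1-p)]
= -0 - 1·ln(1-0.651)
= -ln(0.349) = 1.0527

1.0527


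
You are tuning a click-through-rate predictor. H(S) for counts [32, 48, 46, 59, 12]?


Probabilities: [32/197, 48/197, 46/197, 59/197, 12/197] ≈ [0.1624, 0.2437, 0.2335, 0.2995, 0.0609]
H = -((32/197)·log₂(32/197) + (48/197)·log₂(48/197) + (46/197)·log₂(46/197) + (59/197)·log₂(59/197) + (12/197)·log₂(12/197))
  = 2.1791 bits

2.1791 bits


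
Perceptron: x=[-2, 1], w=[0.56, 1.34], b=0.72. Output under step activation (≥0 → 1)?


z = (-2)·(0.56) + (1)·(1.34) + 0.72
  = 0.94
step(z) = 1 (z≥0)

1


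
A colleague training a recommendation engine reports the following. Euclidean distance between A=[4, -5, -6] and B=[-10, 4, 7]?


d = √((4+ 10)² + (-5-4)² + (-6-7)²)
  = √(196 + 81 + 169)
  = √446 = 21.1187

21.1187


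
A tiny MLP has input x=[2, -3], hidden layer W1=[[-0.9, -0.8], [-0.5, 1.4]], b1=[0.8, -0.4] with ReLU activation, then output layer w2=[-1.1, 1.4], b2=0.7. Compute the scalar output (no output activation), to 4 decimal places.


z1[0] = (-0.9)·(2) + (-0.8)·(-3) + 0.8 = 1.4
z1[1] = (-0.5)·(2) + (1.4)·(-3) - 0.4 = -5.6
h = ReLU(z1) = [1.4, 0.0]
output = (-1.1)·(1.4) + (1.4)·(0.0) + 0.7 = -0.84

-0.84


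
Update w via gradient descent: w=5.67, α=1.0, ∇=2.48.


w_new = w - α·∇
= 5.67 - 1.0·2.48
= 5.67 - 2.48
= 3.19

3.19


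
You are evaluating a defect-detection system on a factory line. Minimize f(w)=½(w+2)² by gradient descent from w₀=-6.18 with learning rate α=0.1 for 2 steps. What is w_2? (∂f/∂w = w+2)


step 1: grad = -6.18+2 = -4.18; w = -6.18 - 0.1·(-4.18) = -5.762
step 2: grad = -5.762+2 = -3.762; w = -5.762 - 0.1·(-3.762) = -5.3858

-5.3858


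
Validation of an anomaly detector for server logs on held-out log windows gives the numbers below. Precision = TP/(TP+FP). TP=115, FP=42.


Precision = TP/(TP+FP)
= 115/(115+42)
= 115/157 = 73.25%

73.25%


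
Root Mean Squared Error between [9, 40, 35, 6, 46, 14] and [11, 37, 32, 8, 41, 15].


MSE = 52/6 = 8.6667
RMSE = √(52/6) = 2.9439

2.9439


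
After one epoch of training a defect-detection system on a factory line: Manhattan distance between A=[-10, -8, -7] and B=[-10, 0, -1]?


d = |-10+ 10| + |-8-0| + |-7+ 1|
  = 0 + 8 + 6
  = 14

14


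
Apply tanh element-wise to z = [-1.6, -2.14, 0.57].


tanh(-1.6) = -0.9217
tanh(-2.14) = -0.9727
tanh(0.57) = 0.5154
result = [-0.9217, -0.9727, 0.5154]

[-0.9217, -0.9727, 0.5154]


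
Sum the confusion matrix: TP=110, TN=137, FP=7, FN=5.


Total = TP + TN + FP + FN
= 110 + 137 + 7 + 5
= 259
(Predicted positive: 117, predicted negative: 142)

259


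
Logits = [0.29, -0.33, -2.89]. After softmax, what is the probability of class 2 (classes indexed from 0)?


Exponentials: e^0.29=1.3364, e^-0.33=0.7189, e^-2.89=0.0556
Sum = 2.1109
Softmax = [0.6331, 0.3406, 0.0263]
p[2] = 0.0556/2.1109 = 0.0263

0.0263


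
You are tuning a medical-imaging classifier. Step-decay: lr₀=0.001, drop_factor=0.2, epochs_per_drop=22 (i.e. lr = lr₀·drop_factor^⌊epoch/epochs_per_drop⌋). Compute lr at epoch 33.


n_drops = ⌊33/22⌋ = 1
lr = 0.001·0.2^1 = 0.001·0.2 = 0.0002

0.0002


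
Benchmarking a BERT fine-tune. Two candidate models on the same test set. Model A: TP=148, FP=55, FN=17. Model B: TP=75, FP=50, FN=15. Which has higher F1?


Model A: P=148/203=0.7291, R=148/165=0.897, F1=2PR/(P+R)=2TP/(2TP+FP+FN)=296/368=0.8043
Model B: P=75/125=0.6, R=75/90=0.8333, F1=2PR/(P+R)=2TP/(2TP+FP+FN)=150/215=0.6977
0.8043 > 0.6977 → Model A

Model A


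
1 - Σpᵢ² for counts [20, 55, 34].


Probabilities: [20/109, 55/109, 34/109] ≈ [0.1835, 0.5046, 0.3119]
Σpᵢ² = (400 + 3025 + 1156)/109² = 4581/11881
Gini = 1 - Σpᵢ² = 1 - 4581/11881 = 0.6144

0.6144


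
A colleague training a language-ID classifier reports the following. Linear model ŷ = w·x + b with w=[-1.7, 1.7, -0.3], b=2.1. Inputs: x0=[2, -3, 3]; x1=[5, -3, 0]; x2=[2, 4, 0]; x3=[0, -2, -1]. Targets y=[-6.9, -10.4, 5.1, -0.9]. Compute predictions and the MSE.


ŷ0 = (-1.7)·(2) + (1.7)·(-3) + (-0.3)·(3) + 2.1 = -7.3
ŷ1 = (-1.7)·(5) + (1.7)·(-3) + (-0.3)·(0) + 2.1 = -11.5
ŷ2 = (-1.7)·(2) + (1.7)·(4) + (-0.3)·(0) + 2.1 = 5.5
ŷ3 = (-1.7)·(0) + (1.7)·(-2) + (-0.3)·(-1) + 2.1 = -1.0
errors² = [0.16, 1.21, 0.16, 0.01]
MSE = 1.5400/4 = 0.385

0.385


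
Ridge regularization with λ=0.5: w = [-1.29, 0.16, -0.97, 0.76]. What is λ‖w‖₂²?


‖w‖₂² = (-1.29)² + (0.16)² + (-0.97)² + (0.76)²
     = 1.6641 + 0.0256 + 0.9409 + 0.5776
     = 3.2082
λ·‖w‖₂² = 0.5·3.2082 = 1.6041

1.6041


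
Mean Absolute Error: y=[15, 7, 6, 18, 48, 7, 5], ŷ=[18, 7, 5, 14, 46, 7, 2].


Absolute errors: |15-18|=3, |7-7|=0, |6-5|=1, |18-14|=4, |48-46|=2, |7-7|=0, |5-2|=3
Sum = 13
MAE = 13/7 = 13/7

13/7


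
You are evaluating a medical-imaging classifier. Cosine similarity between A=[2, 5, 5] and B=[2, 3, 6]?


A·B = 2·2 + 5·3 + 5·6 = 49
‖A‖ = √54 = 7.3485, ‖B‖ = √49 = 7
cos = 49/(√54·√49) = 49/√2646 = 0.9526

0.9526


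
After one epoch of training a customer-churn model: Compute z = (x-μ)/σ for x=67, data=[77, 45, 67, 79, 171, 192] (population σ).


μ = 105.1667, σ = 55.4209
z = (67 - 105.1667)/55.4209 = -0.6887

-0.6887


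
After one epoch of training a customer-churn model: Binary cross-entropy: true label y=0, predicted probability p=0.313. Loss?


BCE = -[y·ln(p) + (1-y)·ln(1-p)]
= -0 - 1·ln(1-0.313)
= -ln(0.687) = 0.3754

0.3754


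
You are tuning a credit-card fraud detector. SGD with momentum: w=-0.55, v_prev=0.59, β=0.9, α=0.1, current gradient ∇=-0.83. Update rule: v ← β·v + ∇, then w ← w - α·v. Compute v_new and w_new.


v_new = 0.9·0.59 - 0.83 = 0.531 - 0.83 = -0.299
w_new = -0.55 - 0.1·-0.299 = -0.55 + 0.0299 = -0.5201

v_new=-0.299, w_new=-0.5201


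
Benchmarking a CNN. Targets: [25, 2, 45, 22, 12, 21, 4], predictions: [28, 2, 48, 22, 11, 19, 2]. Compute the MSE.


Squared errors: (25-28)²=9, (2-2)²=0, (45-48)²=9, (22-22)²=0, (12-11)²=1, (21-19)²=4, (4-2)²=4
Sum = 27
MSE = 27/7 = 27/7

27/7


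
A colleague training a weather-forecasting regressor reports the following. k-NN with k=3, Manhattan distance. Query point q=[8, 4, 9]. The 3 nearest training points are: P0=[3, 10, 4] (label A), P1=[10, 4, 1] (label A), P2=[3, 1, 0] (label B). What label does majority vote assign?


d(q,P0) = 16  (label A)
d(q,P1) = 10  (label A)
d(q,P2) = 17  (label B)
Votes: A=2, B=1
Majority → A

A


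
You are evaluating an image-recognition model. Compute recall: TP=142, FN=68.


Recall = TP/(TP+FN)
= 142/(142+68)
= 142/210 = 67.62%

67.62%


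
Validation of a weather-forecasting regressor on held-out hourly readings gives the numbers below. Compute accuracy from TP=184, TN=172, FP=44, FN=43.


Accuracy = (TP+TN)/(TP+TN+FP+FN)
= (184+172)/(443)
= 356/443 = 80.36%

80.36%


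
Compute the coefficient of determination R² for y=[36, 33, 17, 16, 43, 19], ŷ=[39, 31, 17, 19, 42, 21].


ȳ = 27.3333
SS_res = Σ(y-ŷ)² = 27
SS_tot = Σ(y-ȳ)² = 657.33
R² = 1 - SS_res/SS_tot = 1 - 0.0411 = 0.9589

0.9589


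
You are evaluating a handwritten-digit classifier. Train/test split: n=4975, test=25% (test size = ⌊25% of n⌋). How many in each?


Test = ⌊4975·25/100⌋ = 1243
Train = 4975 - 1243 = 3732

Train: 3732, Test: 1243


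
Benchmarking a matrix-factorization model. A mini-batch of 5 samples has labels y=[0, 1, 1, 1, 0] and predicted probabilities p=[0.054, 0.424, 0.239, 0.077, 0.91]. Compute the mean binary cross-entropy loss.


L[0] = -ln(1-0.054) = -ln(0.946) = 0.0555
L[1] = -ln(0.424) = 0.858
L[2] = -ln(0.239) = 1.4313
L[3] = -ln(0.077) = 2.5639
L[4] = -ln(1-0.91) = -ln(0.09) = 2.4079
mean = (0.0555 + 0.858 + 1.4313 + 2.5639 + 2.4079)/5 = 1.4633

1.4633


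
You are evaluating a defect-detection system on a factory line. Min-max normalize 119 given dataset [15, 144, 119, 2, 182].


min=2, max=182
(119-2)/(182-2) = 117/180 = 0.65

0.65


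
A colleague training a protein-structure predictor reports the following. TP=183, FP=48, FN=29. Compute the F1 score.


Precision = 183/231 = 0.7922
Recall = 183/212 = 0.8632
F1 = 2·P·R/(P+R) = 2·TP/(2·TP+FP+FN) = 366/(366+48+29) = 366/443 = 0.8262

0.8262


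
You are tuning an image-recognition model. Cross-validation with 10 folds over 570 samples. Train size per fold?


Fold size = 570/10 = 57
Training per fold = 570 - 57 = 513

513


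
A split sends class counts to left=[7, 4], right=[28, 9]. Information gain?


Parent = [35, 13], H_parent = 0.8427
H_left = 0.9457 (n=11), H_right = 0.8004 (n=37)
H_children = (11/48)·0.9457 + (37/48)·0.8004 = 0.8337
IG = 0.8427 - 0.8337 = 0.009

0.009


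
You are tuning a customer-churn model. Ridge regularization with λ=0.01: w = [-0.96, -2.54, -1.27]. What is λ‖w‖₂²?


‖w‖₂² = (-0.96)² + (-2.54)² + (-1.27)²
     = 0.9216 + 6.4516 + 1.6129
     = 8.9861
λ·‖w‖₂² = 0.01·8.9861 = 0.089861

0.089861


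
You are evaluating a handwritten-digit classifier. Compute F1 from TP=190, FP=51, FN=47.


Precision = 190/241 = 0.7884
Recall = 190/237 = 0.8017
F1 = 2·P·R/(P+R) = 2·TP/(2·TP+FP+FN) = 380/(380+51+47) = 380/478 = 0.795

0.795


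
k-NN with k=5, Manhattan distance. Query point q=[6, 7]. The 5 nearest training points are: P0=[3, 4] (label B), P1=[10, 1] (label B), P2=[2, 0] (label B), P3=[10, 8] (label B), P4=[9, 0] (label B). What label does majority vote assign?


d(q,P0) = 6  (label B)
d(q,P1) = 10  (label B)
d(q,P2) = 11  (label B)
d(q,P3) = 5  (label B)
d(q,P4) = 10  (label B)
Votes: A=0, B=5
Majority → B

B


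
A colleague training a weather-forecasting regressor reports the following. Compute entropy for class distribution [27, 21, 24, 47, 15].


Probabilities: [27/134, 21/134, 24/134, 47/134, 15/134] ≈ [0.2015, 0.1567, 0.1791, 0.3507, 0.1119]
H = -((27/134)·log₂(27/134) + (21/134)·log₂(21/134) + (24/134)·log₂(24/134) + (47/134)·log₂(47/134) + (15/134)·log₂(15/134))
  = 2.2129 bits

2.2129 bits


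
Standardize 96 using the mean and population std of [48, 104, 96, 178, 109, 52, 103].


μ = 98.5714, σ = 39.9995
z = (96 - 98.5714)/39.9995 = -0.0643

-0.0643


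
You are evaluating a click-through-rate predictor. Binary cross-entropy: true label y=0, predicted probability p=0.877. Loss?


BCE = -[y·ln(p) + (1-y)·ln(1-p)]
= -0 - 1·ln(1-0.877)
= -ln(0.123) = 2.0956

2.0956


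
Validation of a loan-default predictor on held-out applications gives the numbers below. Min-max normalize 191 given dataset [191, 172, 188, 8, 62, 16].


min=8, max=191
(191-8)/(191-8) = 183/183 = 1.0

1.0


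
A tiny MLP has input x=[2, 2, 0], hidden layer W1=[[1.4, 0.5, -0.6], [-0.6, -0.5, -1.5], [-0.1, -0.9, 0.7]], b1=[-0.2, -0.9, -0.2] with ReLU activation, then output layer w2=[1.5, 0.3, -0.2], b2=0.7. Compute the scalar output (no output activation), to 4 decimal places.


z1[0] = (1.4)·(2) + (0.5)·(2) + (-0.6)·(0) - 0.2 = 3.6
z1[1] = (-0.6)·(2) + (-0.5)·(2) + (-1.5)·(0) - 0.9 = -3.1
z1[2] = (-0.1)·(2) + (-0.9)·(2) + (0.7)·(0) - 0.2 = -2.2
h = ReLU(z1) = [3.6, 0.0, 0.0]
output = (1.5)·(3.6) + (0.3)·(0.0) + (-0.2)·(0.0) + 0.7 = 6.1

6.1


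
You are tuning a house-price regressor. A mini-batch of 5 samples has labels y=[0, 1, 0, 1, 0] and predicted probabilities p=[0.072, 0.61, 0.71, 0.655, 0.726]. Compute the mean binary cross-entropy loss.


L[0] = -ln(1-0.072) = -ln(0.928) = 0.0747
L[1] = -ln(0.61) = 0.4943
L[2] = -ln(1-0.71) = -ln(0.29) = 1.2379
L[3] = -ln(0.655) = 0.4231
L[4] = -ln(1-0.726) = -ln(0.274) = 1.2946
mean = (0.0747 + 0.4943 + 1.2379 + 0.4231 + 1.2946)/5 = 0.7049

0.7049


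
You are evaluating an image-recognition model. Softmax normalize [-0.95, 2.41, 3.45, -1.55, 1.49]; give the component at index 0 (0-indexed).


Exponentials: e^-0.95=0.3867, e^2.41=11.134, e^3.45=31.5004, e^-1.55=0.2122, e^1.49=4.4371
Sum = 47.6704
Softmax = [0.0081, 0.2336, 0.6608, 0.0045, 0.0931]
p[0] = 0.3867/47.6704 = 0.0081

0.0081


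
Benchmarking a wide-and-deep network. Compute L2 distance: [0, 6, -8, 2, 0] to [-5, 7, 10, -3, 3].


d = √((0+ 5)² + (6-7)² + (-8-10)² + (2+ 3)² + (0-3)²)
  = √(25 + 1 + 324 + 25 + 9)
  = √384 = 19.5959

19.5959


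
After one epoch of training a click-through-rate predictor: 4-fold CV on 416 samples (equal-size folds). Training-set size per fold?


Fold size = 416/4 = 104
Training per fold = 416 - 104 = 312

312


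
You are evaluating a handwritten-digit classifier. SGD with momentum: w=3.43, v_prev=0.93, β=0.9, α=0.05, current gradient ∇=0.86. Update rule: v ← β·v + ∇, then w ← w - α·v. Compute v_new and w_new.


v_new = 0.9·0.93 + 0.86 = 0.837 + 0.86 = 1.697
w_new = 3.43 - 0.05·1.697 = 3.43 - 0.08485 = 3.34515

v_new=1.697, w_new=3.34515


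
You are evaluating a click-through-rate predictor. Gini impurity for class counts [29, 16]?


Probabilities: [29/45, 16/45] ≈ [0.6444, 0.3556]
Σpᵢ² = (841 + 256)/45² = 1097/2025
Gini = 1 - Σpᵢ² = 1 - 1097/2025 = 0.4583

0.4583


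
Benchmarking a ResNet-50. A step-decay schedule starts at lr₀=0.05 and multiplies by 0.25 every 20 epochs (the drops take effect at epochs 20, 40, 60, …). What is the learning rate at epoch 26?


n_drops = ⌊26/20⌋ = 1
lr = 0.05·0.25^1 = 0.05·0.25 = 0.0125

0.0125


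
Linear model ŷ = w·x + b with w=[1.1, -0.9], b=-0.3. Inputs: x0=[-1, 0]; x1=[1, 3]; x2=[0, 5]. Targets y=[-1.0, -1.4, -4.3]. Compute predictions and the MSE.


ŷ0 = (1.1)·(-1) + (-0.9)·(0) - 0.3 = -1.4
ŷ1 = (1.1)·(1) + (-0.9)·(3) - 0.3 = -1.9
ŷ2 = (1.1)·(0) + (-0.9)·(5) - 0.3 = -4.8
errors² = [0.16, 0.25, 0.25]
MSE = 0.6600/3 = 0.22

0.22


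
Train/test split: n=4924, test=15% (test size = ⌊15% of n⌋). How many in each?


Test = ⌊4924·15/100⌋ = 738
Train = 4924 - 738 = 4186

Train: 4186, Test: 738


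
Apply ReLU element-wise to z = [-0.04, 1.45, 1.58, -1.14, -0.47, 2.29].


ReLU(-0.04) = max(0, -0.04) = 0.0
ReLU(1.45) = max(0, 1.45) = 1.45
ReLU(1.58) = max(0, 1.58) = 1.58
ReLU(-1.14) = max(0, -1.14) = 0.0
ReLU(-0.47) = max(0, -0.47) = 0.0
ReLU(2.29) = max(0, 2.29) = 2.29
result = [0.0, 1.45, 1.58, 0.0, 0.0, 2.29]

[0.0, 1.45, 1.58, 0.0, 0.0, 2.29]


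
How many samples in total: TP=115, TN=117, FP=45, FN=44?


Total = TP + TN + FP + FN
= 115 + 117 + 45 + 44
= 321
(Predicted positive: 160, predicted negative: 161)

321


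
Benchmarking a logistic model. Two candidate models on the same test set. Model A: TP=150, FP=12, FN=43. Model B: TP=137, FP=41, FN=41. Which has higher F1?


Model A: P=150/162=0.9259, R=150/193=0.7772, F1=2PR/(P+R)=2TP/(2TP+FP+FN)=300/355=0.8451
Model B: P=137/178=0.7697, R=137/178=0.7697, F1=2PR/(P+R)=2TP/(2TP+FP+FN)=274/356=0.7697
0.8451 > 0.7697 → Model A

Model A


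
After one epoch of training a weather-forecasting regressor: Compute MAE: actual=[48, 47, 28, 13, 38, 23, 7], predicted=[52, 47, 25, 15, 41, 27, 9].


Absolute errors: |48-52|=4, |47-47|=0, |28-25|=3, |13-15|=2, |38-41|=3, |23-27|=4, |7-9|=2
Sum = 18
MAE = 18/7 = 18/7

18/7


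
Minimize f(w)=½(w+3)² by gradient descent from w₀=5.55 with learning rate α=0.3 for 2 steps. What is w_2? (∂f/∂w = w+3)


step 1: grad = 5.55+3 = 8.55; w = 5.55 - 0.3·(8.55) = 2.985
step 2: grad = 2.985+3 = 5.985; w = 2.985 - 0.3·(5.985) = 1.1895

1.1895


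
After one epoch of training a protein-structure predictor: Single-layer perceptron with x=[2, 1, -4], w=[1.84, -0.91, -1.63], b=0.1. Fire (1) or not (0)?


z = (2)·(1.84) + (1)·(-0.91) + (-4)·(-1.63) + 0.1
  = 9.39
step(z) = 1 (z≥0)

1


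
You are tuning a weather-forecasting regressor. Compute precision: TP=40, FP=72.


Precision = TP/(TP+FP)
= 40/(40+72)
= 40/112 = 35.71%

35.71%


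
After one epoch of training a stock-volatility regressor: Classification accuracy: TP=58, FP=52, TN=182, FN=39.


Accuracy = (TP+TN)/(TP+TN+FP+FN)
= (58+182)/(331)
= 240/331 = 72.51%

72.51%


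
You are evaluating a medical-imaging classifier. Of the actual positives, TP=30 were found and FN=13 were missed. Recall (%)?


Recall = TP/(TP+FN)
= 30/(30+13)
= 30/43 = 69.77%

69.77%


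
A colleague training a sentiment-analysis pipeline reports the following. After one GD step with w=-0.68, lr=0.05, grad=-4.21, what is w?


w_new = w - α·∇
= -0.68 - 0.05·-4.21
= -0.68 + 0.2105
= -0.4695

-0.4695


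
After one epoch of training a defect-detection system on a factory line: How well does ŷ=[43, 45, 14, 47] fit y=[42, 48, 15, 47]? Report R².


ȳ = 38
SS_res = Σ(y-ŷ)² = 11
SS_tot = Σ(y-ȳ)² = 726
R² = 1 - SS_res/SS_tot = 1 - 0.0152 = 0.9848

0.9848


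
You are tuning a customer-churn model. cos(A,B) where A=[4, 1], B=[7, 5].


A·B = 4·7 + 1·5 = 33
‖A‖ = √17 = 4.1231, ‖B‖ = √74 = 8.6023
cos = 33/(√17·√74) = 33/√1258 = 0.9304

0.9304


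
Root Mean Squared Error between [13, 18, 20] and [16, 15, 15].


MSE = 43/3 = 14.3333
RMSE = √(43/3) = 3.7859

3.7859


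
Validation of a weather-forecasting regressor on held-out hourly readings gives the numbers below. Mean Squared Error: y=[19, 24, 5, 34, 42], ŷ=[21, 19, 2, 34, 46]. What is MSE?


Squared errors: (19-21)²=4, (24-19)²=25, (5-2)²=9, (34-34)²=0, (42-46)²=16
Sum = 54
MSE = 54/5 = 54/5

54/5


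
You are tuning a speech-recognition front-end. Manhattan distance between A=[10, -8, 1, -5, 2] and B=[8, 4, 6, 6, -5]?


d = |10-8| + |-8-4| + |1-6| + |-5-6| + |2+ 5|
  = 2 + 12 + 5 + 11 + 7
  = 37

37


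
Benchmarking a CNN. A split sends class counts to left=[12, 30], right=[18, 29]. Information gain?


Parent = [30, 59], H_parent = 0.922
H_left = 0.8631 (n=42), H_right = 0.9601 (n=47)
H_children = (42/89)·0.8631 + (47/89)·0.9601 = 0.9143
IG = 0.922 - 0.9143 = 0.0077

0.0077


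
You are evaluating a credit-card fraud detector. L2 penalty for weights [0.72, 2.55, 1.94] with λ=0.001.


‖w‖₂² = (0.72)² + (2.55)² + (1.94)²
     = 0.5184 + 6.5025 + 3.7636
     = 10.7845
λ·‖w‖₂² = 0.001·10.7845 = 0.010784

0.010784


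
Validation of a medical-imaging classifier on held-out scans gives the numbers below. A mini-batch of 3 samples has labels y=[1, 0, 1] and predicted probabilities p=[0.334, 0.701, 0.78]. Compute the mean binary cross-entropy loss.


L[0] = -ln(0.334) = 1.0966
L[1] = -ln(1-0.701) = -ln(0.299) = 1.2073
L[2] = -ln(0.78) = 0.2485
mean = (1.0966 + 1.2073 + 0.2485)/3 = 0.8508

0.8508


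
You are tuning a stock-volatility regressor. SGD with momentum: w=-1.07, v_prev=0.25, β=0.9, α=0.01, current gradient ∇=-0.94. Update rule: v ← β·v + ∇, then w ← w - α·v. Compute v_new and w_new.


v_new = 0.9·0.25 - 0.94 = 0.225 - 0.94 = -0.715
w_new = -1.07 - 0.01·-0.715 = -1.07 + 0.00715 = -1.06285

v_new=-0.715, w_new=-1.06285


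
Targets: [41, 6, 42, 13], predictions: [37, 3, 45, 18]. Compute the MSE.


Squared errors: (41-37)²=16, (6-3)²=9, (42-45)²=9, (13-18)²=25
Sum = 59
MSE = 59/4 = 59/4

59/4


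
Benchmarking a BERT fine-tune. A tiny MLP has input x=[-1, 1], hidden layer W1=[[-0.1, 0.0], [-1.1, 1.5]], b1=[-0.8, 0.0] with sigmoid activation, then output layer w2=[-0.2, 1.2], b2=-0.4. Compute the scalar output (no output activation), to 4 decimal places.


z1[0] = (-0.1)·(-1) + (0.0)·(1) - 0.8 = -0.7
z1[1] = (-1.1)·(-1) + (1.5)·(1) + 0.0 = 2.6
h = sigmoid(z1) = [0.3318, 0.9309]
output = (-0.2)·(0.3318) + (1.2)·(0.9309) - 0.4 = 0.6507

0.6507


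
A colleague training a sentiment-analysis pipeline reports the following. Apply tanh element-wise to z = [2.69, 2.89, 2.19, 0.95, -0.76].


tanh(2.69) = 0.9908
tanh(2.89) = 0.9938
tanh(2.19) = 0.9753
tanh(0.95) = 0.7398
tanh(-0.76) = -0.6411
result = [0.9908, 0.9938, 0.9753, 0.7398, -0.6411]

[0.9908, 0.9938, 0.9753, 0.7398, -0.6411]


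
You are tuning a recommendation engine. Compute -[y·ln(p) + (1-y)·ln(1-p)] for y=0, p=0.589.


BCE = -[y·ln(p) + (1-y)·ln(1-p)]
= -0 - 1·ln(1-0.589)
= -ln(0.411) = 0.8892

0.8892


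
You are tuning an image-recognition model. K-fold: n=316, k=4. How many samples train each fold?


Fold size = 316/4 = 79
Training per fold = 316 - 79 = 237

237


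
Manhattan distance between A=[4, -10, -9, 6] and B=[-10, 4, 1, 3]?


d = |4+ 10| + |-10-4| + |-9-1| + |6-3|
  = 14 + 14 + 10 + 3
  = 41

41


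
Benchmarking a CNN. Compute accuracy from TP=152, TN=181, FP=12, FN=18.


Accuracy = (TP+TN)/(TP+TN+FP+FN)
= (152+181)/(363)
= 333/363 = 91.74%

91.74%


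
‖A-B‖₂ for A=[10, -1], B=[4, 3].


d = √((10-4)² + (-1-3)²)
  = √(36 + 16)
  = √52 = 7.2111

7.2111


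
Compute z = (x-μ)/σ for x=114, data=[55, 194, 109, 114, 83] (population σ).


μ = 111, σ = 46.5231
z = (114 - 111)/46.5231 = 0.0645

0.0645


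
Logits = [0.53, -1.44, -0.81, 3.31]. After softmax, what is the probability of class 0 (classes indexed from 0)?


Exponentials: e^0.53=1.6989, e^-1.44=0.2369, e^-0.81=0.4449, e^3.31=27.3851
Sum = 29.7658
Softmax = [0.0571, 0.008, 0.0149, 0.92]
p[0] = 1.6989/29.7658 = 0.0571

0.0571


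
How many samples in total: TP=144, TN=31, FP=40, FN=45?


Total = TP + TN + FP + FN
= 144 + 31 + 40 + 45
= 260
(Predicted positive: 184, predicted negative: 76)

260


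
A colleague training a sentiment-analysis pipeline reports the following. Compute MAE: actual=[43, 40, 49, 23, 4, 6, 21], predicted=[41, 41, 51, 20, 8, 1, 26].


Absolute errors: |43-41|=2, |40-41|=1, |49-51|=2, |23-20|=3, |4-8|=4, |6-1|=5, |21-26|=5
Sum = 22
MAE = 22/7 = 22/7

22/7


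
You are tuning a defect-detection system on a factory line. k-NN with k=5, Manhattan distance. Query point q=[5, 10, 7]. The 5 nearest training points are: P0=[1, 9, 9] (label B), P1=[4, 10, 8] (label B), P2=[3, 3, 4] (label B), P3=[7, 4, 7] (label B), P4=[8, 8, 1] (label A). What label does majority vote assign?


d(q,P0) = 7  (label B)
d(q,P1) = 2  (label B)
d(q,P2) = 12  (label B)
d(q,P3) = 8  (label B)
d(q,P4) = 11  (label A)
Votes: A=1, B=4
Majority → B

B


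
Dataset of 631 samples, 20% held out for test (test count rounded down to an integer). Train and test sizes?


Test = ⌊631·20/100⌋ = 126
Train = 631 - 126 = 505

Train: 505, Test: 126


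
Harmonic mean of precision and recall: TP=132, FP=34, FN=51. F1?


Precision = 132/166 = 0.7952
Recall = 132/183 = 0.7213
F1 = 2·P·R/(P+R) = 2·TP/(2·TP+FP+FN) = 264/(264+34+51) = 264/349 = 0.7564

0.7564


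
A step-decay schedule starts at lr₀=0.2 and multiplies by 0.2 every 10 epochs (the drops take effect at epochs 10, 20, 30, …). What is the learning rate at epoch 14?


n_drops = ⌊14/10⌋ = 1
lr = 0.2·0.2^1 = 0.2·0.2 = 0.04

0.04


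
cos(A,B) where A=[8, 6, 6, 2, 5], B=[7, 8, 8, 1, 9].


A·B = 8·7 + 6·8 + 6·8 + 2·1 + 5·9 = 199
‖A‖ = √165 = 12.8452, ‖B‖ = √259 = 16.0935
cos = 199/(√165·√259) = 199/√42735 = 0.9626

0.9626


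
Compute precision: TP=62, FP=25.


Precision = TP/(TP+FP)
= 62/(62+25)
= 62/87 = 71.26%

71.26%


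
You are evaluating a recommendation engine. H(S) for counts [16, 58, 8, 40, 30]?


Probabilities: [16/152, 58/152, 8/152, 40/152, 30/152] ≈ [0.1053, 0.3816, 0.0526, 0.2632, 0.1974]
H = -((16/152)·log₂(16/152) + (58/152)·log₂(58/152) + (8/152)·log₂(8/152) + (40/152)·log₂(40/152) + (30/152)·log₂(30/152))
  = 2.0647 bits

2.0647 bits


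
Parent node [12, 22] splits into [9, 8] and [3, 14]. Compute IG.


Parent = [12, 22], H_parent = 0.9367
H_left = 0.9975 (n=17), H_right = 0.6723 (n=17)
H_children = (17/34)·0.9975 + (17/34)·0.6723 = 0.8349
IG = 0.9367 - 0.8349 = 0.1018

0.1018


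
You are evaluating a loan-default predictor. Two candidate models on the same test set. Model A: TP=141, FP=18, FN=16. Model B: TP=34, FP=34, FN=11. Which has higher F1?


Model A: P=141/159=0.8868, R=141/157=0.8981, F1=2PR/(P+R)=2TP/(2TP+FP+FN)=282/316=0.8924
Model B: P=34/68=0.5, R=34/45=0.7556, F1=2PR/(P+R)=2TP/(2TP+FP+FN)=68/113=0.6018
0.8924 > 0.6018 → Model A

Model A


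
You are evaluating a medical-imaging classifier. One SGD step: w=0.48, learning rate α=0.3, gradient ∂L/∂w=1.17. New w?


w_new = w - α·∇
= 0.48 - 0.3·1.17
= 0.48 - 0.351
= 0.129

0.129


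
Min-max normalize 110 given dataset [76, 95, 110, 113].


min=76, max=113
(110-76)/(113-76) = 34/37 = 0.9189

0.9189


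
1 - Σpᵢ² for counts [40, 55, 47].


Probabilities: [40/142, 55/142, 47/142] ≈ [0.2817, 0.3873, 0.331]
Σpᵢ² = (1600 + 3025 + 2209)/142² = 6834/20164
Gini = 1 - Σpᵢ² = 1 - 6834/20164 = 0.6611

0.6611


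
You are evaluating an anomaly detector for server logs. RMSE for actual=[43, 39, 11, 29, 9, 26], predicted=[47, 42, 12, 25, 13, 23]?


MSE = 67/6 = 11.1667
RMSE = √(67/6) = 3.3417

3.3417


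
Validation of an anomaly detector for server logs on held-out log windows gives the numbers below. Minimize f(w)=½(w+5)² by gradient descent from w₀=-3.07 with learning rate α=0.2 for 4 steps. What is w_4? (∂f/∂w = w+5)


step 1: grad = -3.07+5 = 1.93; w = -3.07 - 0.2·(1.93) = -3.456
step 2: grad = -3.456+5 = 1.544; w = -3.456 - 0.2·(1.544) = -3.7648
step 3: grad = -3.7648+5 = 1.2352; w = -3.7648 - 0.2·(1.2352) = -4.01184
step 4: grad = -4.01184+5 = 0.98816; w = -4.01184 - 0.2·(0.98816) = -4.209472

-4.209472


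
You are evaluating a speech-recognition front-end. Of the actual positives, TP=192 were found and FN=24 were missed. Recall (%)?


Recall = TP/(TP+FN)
= 192/(192+24)
= 192/216 = 88.89%

88.89%


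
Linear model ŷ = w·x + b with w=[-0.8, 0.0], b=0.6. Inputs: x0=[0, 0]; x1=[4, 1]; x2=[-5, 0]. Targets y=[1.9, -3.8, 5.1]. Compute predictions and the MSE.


ŷ0 = (-0.8)·(0) + (0.0)·(0) + 0.6 = 0.6
ŷ1 = (-0.8)·(4) + (0.0)·(1) + 0.6 = -2.6
ŷ2 = (-0.8)·(-5) + (0.0)·(0) + 0.6 = 4.6
errors² = [1.69, 1.44, 0.25]
MSE = 3.3800/3 = 1.1267

1.1267


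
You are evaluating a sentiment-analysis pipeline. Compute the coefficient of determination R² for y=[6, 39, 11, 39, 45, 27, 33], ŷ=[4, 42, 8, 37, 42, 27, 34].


ȳ = 28.5714
SS_res = Σ(y-ŷ)² = 36
SS_tot = Σ(y-ȳ)² = 1327.71
R² = 1 - SS_res/SS_tot = 1 - 0.0271 = 0.9729

0.9729


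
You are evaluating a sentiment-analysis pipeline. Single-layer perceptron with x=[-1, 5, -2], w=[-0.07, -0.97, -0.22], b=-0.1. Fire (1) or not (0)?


z = (-1)·(-0.07) + (5)·(-0.97) + (-2)·(-0.22) - 0.1
  = -4.44
step(z) = 0 (z<0)

0


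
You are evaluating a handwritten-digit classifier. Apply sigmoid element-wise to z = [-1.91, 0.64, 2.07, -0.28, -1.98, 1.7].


σ(-1.91) = 1/(1+e^1.91) = 0.129
σ(0.64) = 1/(1+e^-0.64) = 0.6548
σ(2.07) = 1/(1+e^-2.07) = 0.888
σ(-0.28) = 1/(1+e^0.28) = 0.4305
σ(-1.98) = 1/(1+e^1.98) = 0.1213
σ(1.7) = 1/(1+e^-1.7) = 0.8455
result = [0.129, 0.6548, 0.888, 0.4305, 0.1213, 0.8455]

[0.129, 0.6548, 0.888, 0.4305, 0.1213, 0.8455]


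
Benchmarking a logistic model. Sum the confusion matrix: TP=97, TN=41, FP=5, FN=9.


Total = TP + TN + FP + FN
= 97 + 41 + 5 + 9
= 152
(Predicted positive: 102, predicted negative: 50)

152


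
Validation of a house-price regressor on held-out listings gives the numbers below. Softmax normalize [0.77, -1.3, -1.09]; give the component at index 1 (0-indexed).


Exponentials: e^0.77=2.1598, e^-1.3=0.2725, e^-1.09=0.3362
Sum = 2.7685
Softmax = [0.7801, 0.0984, 0.1214]
p[1] = 0.2725/2.7685 = 0.0984

0.0984
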